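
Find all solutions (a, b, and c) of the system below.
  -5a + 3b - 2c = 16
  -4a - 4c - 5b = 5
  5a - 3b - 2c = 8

Row-reduce the augmented matrix:
R1 ← R1 / (-5).
R2 ← R2 + 4·R1.
R3 ← R3 − 5·R1.
R2 ← R2 / (-37/5).
R1 ← R1 + 3/5·R2.
R3 ← R3 / (-4).
R1 ← R1 − 22/37·R3.
R2 ← R2 − 12/37·R3.
Reading off the reduced rows gives a = 1, b = 3, c = -6.

a = 1, b = 3, c = -6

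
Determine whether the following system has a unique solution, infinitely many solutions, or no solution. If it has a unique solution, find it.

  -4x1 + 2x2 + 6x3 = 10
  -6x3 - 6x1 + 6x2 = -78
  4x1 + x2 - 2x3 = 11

x1 = 6, x2 = -1, x3 = 6

Row-reduce the augmented matrix:
R1 ← R1 / (-4).
R2 ← R2 + 6·R1.
R3 ← R3 − 4·R1.
R2 ← R2 / (3).
R1 ← R1 + 1/2·R2.
R3 ← R3 − 3·R2.
R3 ← R3 / (19).
R1 ← R1 + 4·R3.
R2 ← R2 + 5·R3.
Reading off the reduced rows gives x1 = 6, x2 = -1, x3 = 6.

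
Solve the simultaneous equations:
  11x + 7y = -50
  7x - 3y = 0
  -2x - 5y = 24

no solution

Row-reduce:
R1 ← R1 / (11).
R2 ← R2 − 7·R1.
R3 ← R3 + 2·R1.
R2 ← R2 / (-82/11).
R1 ← R1 − 7/11·R2.
R3 ← R3 + 41/11·R2.
Row 3 reduces to 0 = -1, a contradiction. The system is inconsistent.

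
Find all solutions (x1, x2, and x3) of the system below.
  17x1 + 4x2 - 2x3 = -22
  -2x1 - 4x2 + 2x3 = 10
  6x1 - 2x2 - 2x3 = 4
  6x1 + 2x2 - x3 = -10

no solution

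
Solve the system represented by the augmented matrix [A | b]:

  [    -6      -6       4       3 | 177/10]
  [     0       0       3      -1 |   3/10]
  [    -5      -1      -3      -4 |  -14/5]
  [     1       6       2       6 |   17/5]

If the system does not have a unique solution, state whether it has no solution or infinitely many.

x_1 = -4/5, x_2 = -1, x_3 = 3/5, x_4 = 3/2

Row-reduce the augmented matrix:
R1 ← R1 / (-6).
R3 ← R3 + 5·R1.
R4 ← R4 − 1·R1.
Swap R2 and R3.
R2 ← R2 / (4).
R1 ← R1 − 1·R2.
R4 ← R4 − 5·R2.
R3 ← R3 / (3).
R1 ← R1 − 11/12·R3.
R2 ← R2 + 19/12·R3.
R4 ← R4 − 127/12·R3.
R4 ← R4 / (1307/72).
R1 ← R1 − 103/72·R4.
R2 ← R2 + 155/72·R4.
R3 ← R3 + 1/3·R4.
Reading off the reduced rows gives x_1 = -4/5, x_2 = -1, x_3 = 3/5, x_4 = 3/2.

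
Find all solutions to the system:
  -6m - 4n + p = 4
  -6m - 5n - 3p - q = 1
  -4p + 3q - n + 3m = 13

infinitely many solutions

Row-reduce:
R1 ← R1 / (-6).
R2 ← R2 + 6·R1.
R3 ← R3 − 3·R1.
R2 ← R2 / (-1).
R1 ← R1 − 2/3·R2.
R3 ← R3 + 3·R2.
R3 ← R3 / (17/2).
R1 ← R1 + 17/6·R3.
R2 ← R2 − 4·R3.
Rank is 3 with 4 unknowns, leaving q free.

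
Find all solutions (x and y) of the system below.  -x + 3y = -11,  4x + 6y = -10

Row-reduce the augmented matrix:
R1 ← R1 / (-1).
R2 ← R2 − 4·R1.
R2 ← R2 / (18).
R1 ← R1 + 3·R2.
Reading off the reduced rows gives x = 2, y = -3.

x = 2, y = -3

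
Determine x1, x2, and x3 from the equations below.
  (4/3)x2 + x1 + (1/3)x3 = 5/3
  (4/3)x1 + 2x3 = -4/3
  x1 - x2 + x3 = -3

x1 = -1, x2 = 2, x3 = 0

Row-reduce the augmented matrix:
R2 ← R2 − 4/3·R1.
R3 ← R3 − 1·R1.
R2 ← R2 / (-16/9).
R1 ← R1 − 4/3·R2.
R3 ← R3 + 7/3·R2.
R3 ← R3 / (-11/8).
R1 ← R1 − 3/2·R3.
R2 ← R2 + 7/8·R3.
Reading off the reduced rows gives x1 = -1, x2 = 2, x3 = 0.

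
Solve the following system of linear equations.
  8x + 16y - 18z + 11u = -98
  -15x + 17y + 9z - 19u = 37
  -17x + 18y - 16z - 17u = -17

infinitely many solutions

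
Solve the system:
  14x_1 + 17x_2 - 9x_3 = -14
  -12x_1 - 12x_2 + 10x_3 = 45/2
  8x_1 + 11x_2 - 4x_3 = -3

no solution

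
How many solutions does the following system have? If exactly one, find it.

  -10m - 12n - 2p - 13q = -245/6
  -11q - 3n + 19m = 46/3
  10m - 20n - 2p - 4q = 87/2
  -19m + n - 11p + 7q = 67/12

m = 7/3, n = -4/3, p = -11/4, q = 3

Row-reduce the augmented matrix:
R1 ← R1 / (-10).
R2 ← R2 − 19·R1.
R3 ← R3 − 10·R1.
R4 ← R4 + 19·R1.
R2 ← R2 / (-129/5).
R1 ← R1 − 6/5·R2.
R3 ← R3 + 32·R2.
R4 ← R4 − 119/5·R2.
R3 ← R3 / (92/129).
R1 ← R1 − 1/43·R3.
R2 ← R2 − 19/129·R3.
R4 ← R4 + 1381/129·R3.
R4 ← R4 / (1633/4).
R1 ← R1 + 5/4·R4.
R2 ← R2 + 17/4·R4.
R3 ← R3 − 153/4·R4.
Reading off the reduced rows gives m = 7/3, n = -4/3, p = -11/4, q = 3.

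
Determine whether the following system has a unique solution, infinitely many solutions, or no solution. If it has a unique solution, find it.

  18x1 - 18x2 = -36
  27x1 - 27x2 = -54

Row-reduce:
R1 ← R1 / (18).
R2 ← R2 − 27·R1.
Rank is 1 with 2 unknowns, leaving x2 free.

infinitely many solutions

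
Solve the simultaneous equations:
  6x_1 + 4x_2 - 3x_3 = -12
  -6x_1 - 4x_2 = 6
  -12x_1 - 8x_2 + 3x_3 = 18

infinitely many solutions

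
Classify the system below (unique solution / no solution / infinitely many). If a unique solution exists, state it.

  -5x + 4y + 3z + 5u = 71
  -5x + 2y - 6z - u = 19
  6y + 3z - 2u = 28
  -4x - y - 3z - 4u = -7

x = -5, y = 5, z = 2, u = 4

Row-reduce the augmented matrix:
R1 ← R1 / (-5).
R2 ← R2 + 5·R1.
R4 ← R4 + 4·R1.
R2 ← R2 / (-2).
R1 ← R1 + 4/5·R2.
R3 ← R3 − 6·R2.
R4 ← R4 + 21/5·R2.
R3 ← R3 / (-24).
R1 ← R1 − 3·R3.
R2 ← R2 − 9/2·R3.
R4 ← R4 − 27/2·R3.
R4 ← R4 / (-133/20).
R1 ← R1 + 11/10·R4.
R2 ← R2 + 3/4·R4.
R3 ← R3 − 5/6·R4.
Reading off the reduced rows gives x = -5, y = 5, z = 2, u = 4.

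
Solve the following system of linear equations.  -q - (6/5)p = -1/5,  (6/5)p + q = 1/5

infinitely many solutions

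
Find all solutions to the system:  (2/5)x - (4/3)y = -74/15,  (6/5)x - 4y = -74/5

infinitely many solutions

Row-reduce:
R1 ← R1 / (2/5).
R2 ← R2 − 6/5·R1.
Rank is 1 with 2 unknowns, leaving y free.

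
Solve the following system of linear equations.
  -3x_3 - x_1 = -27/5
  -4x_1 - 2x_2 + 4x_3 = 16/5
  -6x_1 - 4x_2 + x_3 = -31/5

x_1 = 0, x_2 = 2, x_3 = 9/5

Row-reduce the augmented matrix:
R1 ← R1 / (-1).
R2 ← R2 + 4·R1.
R3 ← R3 + 6·R1.
R2 ← R2 / (-2).
R3 ← R3 + 4·R2.
R3 ← R3 / (-13).
R1 ← R1 − 3·R3.
R2 ← R2 + 8·R3.
Reading off the reduced rows gives x_1 = 0, x_2 = 2, x_3 = 9/5.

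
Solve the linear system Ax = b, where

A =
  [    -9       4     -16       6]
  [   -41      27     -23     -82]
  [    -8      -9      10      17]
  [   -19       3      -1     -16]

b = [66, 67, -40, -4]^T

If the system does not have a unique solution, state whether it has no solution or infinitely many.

no solution

Row-reduce:
R1 ← R1 / (-9).
R2 ← R2 + 41·R1.
R3 ← R3 + 8·R1.
R4 ← R4 + 19·R1.
R2 ← R2 / (79/9).
R1 ← R1 + 4/9·R2.
R3 ← R3 + 113/9·R2.
R4 ← R4 + 49/9·R2.
R3 ← R3 / (7551/79).
R1 ← R1 − 340/79·R3.
R2 ← R2 − 449/79·R3.
R4 ← R4 − 5034/79·R3.
Row 4 reduces to 0 = 1/3, a contradiction. The system is inconsistent.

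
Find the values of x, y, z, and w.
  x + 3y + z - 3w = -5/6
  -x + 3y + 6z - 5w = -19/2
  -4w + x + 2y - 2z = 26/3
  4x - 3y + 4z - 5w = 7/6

x = 0, y = -1, z = -7/3, w = -3/2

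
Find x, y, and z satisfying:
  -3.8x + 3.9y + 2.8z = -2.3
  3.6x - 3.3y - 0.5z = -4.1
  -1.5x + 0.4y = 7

Row-reduce the augmented matrix:
R1 ← R1 / (-19/5).
R2 ← R2 − 18/5·R1.
R3 ← R3 + 3/2·R1.
R2 ← R2 / (15/38).
R1 ← R1 + 39/38·R2.
R3 ← R3 + 433/380·R2.
R3 ← R3 / (7663/1500).
R1 ← R1 − 243/50·R3.
R2 ← R2 − 409/75·R3.
Reading off the reduced rows gives x = -6, y = -5, z = -2.

x = -6, y = -5, z = -2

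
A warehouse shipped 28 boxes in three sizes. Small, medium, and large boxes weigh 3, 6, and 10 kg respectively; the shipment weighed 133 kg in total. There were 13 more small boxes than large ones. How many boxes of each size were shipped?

small boxes: 17, medium boxes: 7, large boxes: 4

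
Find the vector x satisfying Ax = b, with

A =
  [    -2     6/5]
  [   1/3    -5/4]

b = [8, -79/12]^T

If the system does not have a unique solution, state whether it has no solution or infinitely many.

x_1 = -1, x_2 = 5

Row-reduce the augmented matrix:
R1 ← R1 / (-2).
R2 ← R2 − 1/3·R1.
R2 ← R2 / (-21/20).
R1 ← R1 + 3/5·R2.
Reading off the reduced rows gives x_1 = -1, x_2 = 5.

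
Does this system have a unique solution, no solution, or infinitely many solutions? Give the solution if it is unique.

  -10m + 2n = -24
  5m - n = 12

infinitely many solutions

Row-reduce:
R1 ← R1 / (-10).
R2 ← R2 − 5·R1.
Rank is 1 with 2 unknowns, leaving n free.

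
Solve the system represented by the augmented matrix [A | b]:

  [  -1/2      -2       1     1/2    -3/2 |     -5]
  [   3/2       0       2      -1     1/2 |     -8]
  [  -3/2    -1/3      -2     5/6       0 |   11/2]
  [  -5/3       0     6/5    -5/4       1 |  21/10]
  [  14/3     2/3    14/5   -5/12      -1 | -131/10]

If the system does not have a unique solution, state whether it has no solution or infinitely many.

infinitely many solutions

Row-reduce:
R1 ← R1 / (-1/2).
R2 ← R2 − 3/2·R1.
R3 ← R3 + 3/2·R1.
R4 ← R4 + 5/3·R1.
R5 ← R5 − 14/3·R1.
R2 ← R2 / (-6).
R1 ← R1 − 4·R2.
R3 ← R3 − 17/3·R2.
R4 ← R4 − 20/3·R2.
R5 ← R5 + 18·R2.
R3 ← R3 / (-5/18).
R1 ← R1 − 4/3·R3.
R2 ← R2 + 5/6·R3.
R4 ← R4 − 154/45·R3.
R5 ← R5 + 43/15·R3.
R4 ← R4 / (-1427/300).
R1 ← R1 + 8/5·R4.
R2 ← R2 − 1/2·R4.
R3 ← R3 − 7/10·R4.
R5 ← R5 − 1427/300·R4.
Rank is 4 with 5 unknowns, leaving x_5 free.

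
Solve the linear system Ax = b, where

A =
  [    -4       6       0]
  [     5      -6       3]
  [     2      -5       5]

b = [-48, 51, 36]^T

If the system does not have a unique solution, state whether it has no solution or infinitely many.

Row-reduce the augmented matrix:
R1 ← R1 / (-4).
R2 ← R2 − 5·R1.
R3 ← R3 − 2·R1.
R2 ← R2 / (3/2).
R1 ← R1 + 3/2·R2.
R3 ← R3 + 2·R2.
R3 ← R3 / (9).
R1 ← R1 − 3·R3.
R2 ← R2 − 2·R3.
Reading off the reduced rows gives x_1 = 3, x_2 = -6, x_3 = 0.

x_1 = 3, x_2 = -6, x_3 = 0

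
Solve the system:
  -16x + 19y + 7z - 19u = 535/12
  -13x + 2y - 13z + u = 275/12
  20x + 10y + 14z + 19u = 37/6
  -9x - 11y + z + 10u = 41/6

Row-reduce the augmented matrix:
R1 ← R1 / (-16).
R2 ← R2 + 13·R1.
R3 ← R3 − 20·R1.
R4 ← R4 + 9·R1.
R2 ← R2 / (-215/16).
R1 ← R1 + 19/16·R2.
R3 ← R3 − 135/4·R2.
R4 ← R4 + 347/16·R2.
R3 ← R3 / (-1040/43).
R1 ← R1 − 261/215·R3.
R2 ← R2 − 299/215·R3.
R4 ← R4 − 5853/215·R3.
R4 ← R4 / (183461/5200).
R1 ← R1 − 8157/5200·R4.
R2 ← R2 − 351/400·R4.
R3 ← R3 + 1571/1040·R4.
Reading off the reduced rows gives x = -7/4, y = 7/4, z = 1/3, u = 1.

x = -7/4, y = 7/4, z = 1/3, u = 1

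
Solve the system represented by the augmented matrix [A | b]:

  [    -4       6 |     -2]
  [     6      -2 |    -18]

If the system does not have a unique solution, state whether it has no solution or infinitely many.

x_1 = -4, x_2 = -3

Row-reduce the augmented matrix:
R1 ← R1 / (-4).
R2 ← R2 − 6·R1.
R2 ← R2 / (7).
R1 ← R1 + 3/2·R2.
Reading off the reduced rows gives x_1 = -4, x_2 = -3.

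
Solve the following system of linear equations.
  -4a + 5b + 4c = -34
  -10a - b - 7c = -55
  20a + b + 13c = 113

Row-reduce the augmented matrix:
R1 ← R1 / (-4).
R2 ← R2 + 10·R1.
R3 ← R3 − 20·R1.
R2 ← R2 / (-27/2).
R1 ← R1 + 5/4·R2.
R3 ← R3 − 26·R2.
R3 ← R3 / (7/27).
R1 ← R1 − 31/54·R3.
R2 ← R2 − 34/27·R3.
Reading off the reduced rows gives a = 4, b = -6, c = 3.

a = 4, b = -6, c = 3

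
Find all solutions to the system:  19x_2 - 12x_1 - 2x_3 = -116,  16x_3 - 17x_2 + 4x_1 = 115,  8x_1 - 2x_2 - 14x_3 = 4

no solution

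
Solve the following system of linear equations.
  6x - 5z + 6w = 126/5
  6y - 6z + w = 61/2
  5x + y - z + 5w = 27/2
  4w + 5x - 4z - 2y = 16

x = 6/5, y = 2, z = -3, w = 1/2

Row-reduce the augmented matrix:
R1 ← R1 / (6).
R3 ← R3 − 5·R1.
R4 ← R4 − 5·R1.
R2 ← R2 / (6).
R3 ← R3 − 1·R2.
R4 ← R4 + 2·R2.
R3 ← R3 / (25/6).
R1 ← R1 + 5/6·R3.
R2 ← R2 + 1·R3.
R4 ← R4 + 11/6·R3.
R4 ← R4 / (-37/50).
R1 ← R1 − 29/30·R4.
R2 ← R2 − 19/150·R4.
R3 ← R3 + 1/25·R4.
Reading off the reduced rows gives x = 6/5, y = 2, z = -3, w = 1/2.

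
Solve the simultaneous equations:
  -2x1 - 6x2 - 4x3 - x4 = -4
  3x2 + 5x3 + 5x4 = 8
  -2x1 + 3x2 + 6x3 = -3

Row-reduce:
R1 ← R1 / (-2).
R3 ← R3 + 2·R1.
R2 ← R2 / (3).
R1 ← R1 − 3·R2.
R3 ← R3 − 9·R2.
R3 ← R3 / (-5).
R1 ← R1 + 3·R3.
R2 ← R2 − 5/3·R3.
Rank is 3 with 4 unknowns, leaving x4 free.

infinitely many solutions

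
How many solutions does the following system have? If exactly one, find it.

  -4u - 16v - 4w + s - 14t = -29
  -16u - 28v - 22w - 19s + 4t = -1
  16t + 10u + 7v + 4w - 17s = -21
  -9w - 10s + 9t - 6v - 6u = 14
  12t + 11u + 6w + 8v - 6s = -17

infinitely many solutions

Row-reduce:
R1 ← R1 / (-4).
R2 ← R2 + 16·R1.
R3 ← R3 − 10·R1.
R4 ← R4 + 6·R1.
R5 ← R5 − 11·R1.
R2 ← R2 / (36).
R1 ← R1 − 4·R2.
R3 ← R3 + 33·R2.
R4 ← R4 − 18·R2.
R5 ← R5 + 36·R2.
R3 ← R3 / (-23/2).
R1 ← R1 − 5/3·R3.
R2 ← R2 + 1/6·R3.
R5 ← R5 + 11·R3.
Swap R4 and R5.
R4 ← R4 / (2149/276).
R1 ← R1 + 787/276·R4.
R2 ← R2 + 17/138·R4.
R3 ← R3 − 427/138·R4.
Rank is 4 with 5 unknowns, leaving t free.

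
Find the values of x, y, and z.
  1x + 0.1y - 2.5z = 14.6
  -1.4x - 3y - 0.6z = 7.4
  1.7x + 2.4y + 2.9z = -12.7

x = 5, y = -4, z = -4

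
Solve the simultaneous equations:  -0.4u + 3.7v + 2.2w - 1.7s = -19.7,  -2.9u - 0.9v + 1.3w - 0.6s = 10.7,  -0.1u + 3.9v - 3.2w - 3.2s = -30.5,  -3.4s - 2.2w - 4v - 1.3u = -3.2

Row-reduce the augmented matrix:
R1 ← R1 / (-2/5).
R2 ← R2 + 29/10·R1.
R3 ← R3 + 1/10·R1.
R4 ← R4 + 13/10·R1.
R2 ← R2 / (-1109/40).
R1 ← R1 + 37/4·R2.
R3 ← R3 − 119/40·R2.
R4 ← R4 + 641/40·R2.
R3 ← R3 / (-59021/11090).
R1 ← R1 + 679/1109·R3.
R2 ← R2 − 586/1109·R3.
R4 ← R4 + 1957/2218·R3.
R4 ← R4 / (-2597249/590210).
R1 ← R1 − 30257/59021·R4.
R2 ← R2 + 33849/59021·R4.
R3 ← R3 − 16822/59021·R4.
Reading off the reduced rows gives u = -4, v = -3, w = 0, s = 6.

u = -4, v = -3, w = 0, s = 6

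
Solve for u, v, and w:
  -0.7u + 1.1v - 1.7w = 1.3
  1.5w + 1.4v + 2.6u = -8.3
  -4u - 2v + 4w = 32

u = -6, v = 2, w = 3

Row-reduce the augmented matrix:
R1 ← R1 / (-7/10).
R2 ← R2 − 13/5·R1.
R3 ← R3 + 4·R1.
R2 ← R2 / (192/35).
R1 ← R1 + 11/7·R2.
R3 ← R3 + 58/7·R2.
R3 ← R3 / (1237/192).
R1 ← R1 − 403/384·R3.
R2 ← R2 + 337/384·R3.
Reading off the reduced rows gives u = -6, v = 2, w = 3.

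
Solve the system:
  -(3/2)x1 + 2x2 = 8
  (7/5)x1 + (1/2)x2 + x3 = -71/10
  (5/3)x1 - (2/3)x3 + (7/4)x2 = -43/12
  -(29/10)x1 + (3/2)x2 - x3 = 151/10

x1 = -4, x2 = 1, x3 = -2

Row-reduce the augmented matrix:
R1 ← R1 / (-3/2).
R2 ← R2 − 7/5·R1.
R3 ← R3 − 5/3·R1.
R4 ← R4 + 29/10·R1.
R2 ← R2 / (71/30).
R1 ← R1 + 4/3·R2.
R3 ← R3 − 143/36·R2.
R4 ← R4 + 71/30·R2.
R3 ← R3 / (-333/142).
R1 ← R1 − 40/71·R3.
R2 ← R2 − 30/71·R3.
R4 reduces to 0 = 0, so the extra equation is consistent.
Reading off the reduced rows gives x1 = -4, x2 = 1, x3 = -2.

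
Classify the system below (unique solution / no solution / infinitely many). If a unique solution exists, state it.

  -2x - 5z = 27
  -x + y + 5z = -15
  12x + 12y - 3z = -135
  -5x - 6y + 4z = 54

x = -6, y = -6, z = -3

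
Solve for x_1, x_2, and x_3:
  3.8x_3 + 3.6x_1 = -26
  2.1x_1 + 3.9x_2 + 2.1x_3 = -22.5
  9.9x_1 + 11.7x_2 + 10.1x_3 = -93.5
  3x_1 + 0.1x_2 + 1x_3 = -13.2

Row-reduce the augmented matrix:
R1 ← R1 / (18/5).
R2 ← R2 − 21/10·R1.
R3 ← R3 − 99/10·R1.
R4 ← R4 − 3·R1.
R2 ← R2 / (39/10).
R3 ← R3 − 117/10·R2.
R4 ← R4 − 1/10·R2.
Swap R3 and R4.
R3 ← R3 / (-5063/2340).
R1 ← R1 − 19/18·R3.
R2 ← R2 + 7/234·R3.
R4 reduces to 0 = 0, so the extra equation is consistent.
Reading off the reduced rows gives x_1 = -3, x_2 = -2, x_3 = -4.

x_1 = -3, x_2 = -2, x_3 = -4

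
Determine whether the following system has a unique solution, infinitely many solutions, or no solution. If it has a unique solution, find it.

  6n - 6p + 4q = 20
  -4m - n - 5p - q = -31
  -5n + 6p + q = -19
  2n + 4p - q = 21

m = 4, n = 6, p = 2, q = -1

Row-reduce the augmented matrix:
Swap R1 and R2.
R1 ← R1 / (-4).
R2 ← R2 / (6).
R1 ← R1 − 1/4·R2.
R3 ← R3 + 5·R2.
R4 ← R4 − 2·R2.
R1 ← R1 − 3/2·R3.
R2 ← R2 + 1·R3.
R4 ← R4 − 6·R3.
R4 ← R4 / (-85/3).
R1 ← R1 + 77/12·R4.
R2 ← R2 − 5·R4.
R3 ← R3 − 13/3·R4.
Reading off the reduced rows gives m = 4, n = 6, p = 2, q = -1.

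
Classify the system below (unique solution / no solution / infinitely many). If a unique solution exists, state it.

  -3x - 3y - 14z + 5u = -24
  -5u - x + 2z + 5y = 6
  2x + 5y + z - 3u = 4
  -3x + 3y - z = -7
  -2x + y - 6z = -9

Row-reduce the augmented matrix:
R1 ← R1 / (-3).
R2 ← R2 + 1·R1.
R3 ← R3 − 2·R1.
R4 ← R4 + 3·R1.
R5 ← R5 + 2·R1.
R2 ← R2 / (6).
R1 ← R1 − 1·R2.
R3 ← R3 − 3·R2.
R4 ← R4 − 6·R2.
R5 ← R5 − 3·R2.
R3 ← R3 / (-35/3).
R1 ← R1 − 32/9·R3.
R2 ← R2 − 10/9·R3.
R4 ← R4 − 19/3·R3.
R4 ← R4 / (128/35).
R1 ← R1 − 59/105·R4.
R2 ← R2 + 16/21·R4.
R3 ← R3 + 11/35·R4.
R5 reduces to 0 = 0, so the extra equation is consistent.
Reading off the reduced rows gives x = 1, y = -1, z = 1, u = -2.

x = 1, y = -1, z = 1, u = -2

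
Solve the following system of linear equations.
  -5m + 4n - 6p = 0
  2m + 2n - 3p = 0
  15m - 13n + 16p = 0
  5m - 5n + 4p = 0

m = 0, n = 0, p = 0

Row-reduce the augmented matrix:
R1 ← R1 / (-5).
R2 ← R2 − 2·R1.
R3 ← R3 − 15·R1.
R4 ← R4 − 5·R1.
R2 ← R2 / (18/5).
R1 ← R1 + 4/5·R2.
R3 ← R3 + 1·R2.
R4 ← R4 + 1·R2.
R3 ← R3 / (-7/2).
R2 ← R2 + 3/2·R3.
R4 ← R4 + 7/2·R3.
R4 reduces to 0 = 0, so the extra equation is consistent.
Reading off the reduced rows gives m = 0, n = 0, p = 0.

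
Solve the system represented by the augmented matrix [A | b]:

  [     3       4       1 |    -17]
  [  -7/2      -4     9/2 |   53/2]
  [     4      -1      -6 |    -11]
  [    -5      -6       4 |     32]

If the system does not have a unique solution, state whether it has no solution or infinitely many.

Row-reduce:
R1 ← R1 / (3).
R2 ← R2 + 7/2·R1.
R3 ← R3 − 4·R1.
R4 ← R4 + 5·R1.
R2 ← R2 / (2/3).
R1 ← R1 − 4/3·R2.
R3 ← R3 + 19/3·R2.
R4 ← R4 − 2/3·R2.
R3 ← R3 / (93/2).
R1 ← R1 + 11·R3.
R2 ← R2 − 17/2·R3.
Row 4 reduces to 0 = -3, a contradiction. The system is inconsistent.

no solution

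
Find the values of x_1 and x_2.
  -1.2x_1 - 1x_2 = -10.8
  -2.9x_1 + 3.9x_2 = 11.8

x_1 = 4, x_2 = 6

Row-reduce the augmented matrix:
R1 ← R1 / (-6/5).
R2 ← R2 + 29/10·R1.
R2 ← R2 / (379/60).
R1 ← R1 − 5/6·R2.
Reading off the reduced rows gives x_1 = 4, x_2 = 6.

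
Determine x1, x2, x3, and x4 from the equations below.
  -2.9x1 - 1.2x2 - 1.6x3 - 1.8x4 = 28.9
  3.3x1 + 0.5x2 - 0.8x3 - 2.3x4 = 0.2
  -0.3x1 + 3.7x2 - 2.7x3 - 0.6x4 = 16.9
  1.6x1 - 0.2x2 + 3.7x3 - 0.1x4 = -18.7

x1 = -5, x2 = 1, x3 = -3, x4 = -6

Row-reduce the augmented matrix:
R1 ← R1 / (-29/10).
R2 ← R2 − 33/10·R1.
R3 ← R3 + 3/10·R1.
R4 ← R4 − 8/5·R1.
R2 ← R2 / (-251/290).
R1 ← R1 − 12/29·R2.
R3 ← R3 − 1109/290·R2.
R4 ← R4 + 25/29·R2.
R3 ← R3 / (-7085/502).
R1 ← R1 + 176/251·R3.
R2 ← R2 − 760/251·R3.
R4 ← R4 − 13623/2510·R3.
R4 ← R4 / (-763314/177125).
R1 ← R1 + 17114/35425·R4.
R2 ← R2 − 5763/7085·R4.
R3 ← R3 − 49261/35425·R4.
Reading off the reduced rows gives x1 = -5, x2 = 1, x3 = -3, x4 = -6.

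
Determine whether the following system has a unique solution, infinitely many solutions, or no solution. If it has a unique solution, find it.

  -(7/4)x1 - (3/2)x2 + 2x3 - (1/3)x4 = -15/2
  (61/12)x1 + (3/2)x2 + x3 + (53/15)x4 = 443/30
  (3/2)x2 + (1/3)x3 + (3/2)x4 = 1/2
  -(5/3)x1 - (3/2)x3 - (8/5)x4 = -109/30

Row-reduce:
R1 ← R1 / (-7/4).
R2 ← R2 − 61/12·R1.
R4 ← R4 + 5/3·R1.
R2 ← R2 / (-20/7).
R1 ← R1 − 6/7·R2.
R3 ← R3 − 3/2·R2.
R4 ← R4 − 10/7·R2.
R3 ← R3 / (469/120).
R1 ← R1 − 9/10·R3.
R2 ← R2 + 143/60·R3.
Rank is 3 with 4 unknowns, leaving x4 free.

infinitely many solutions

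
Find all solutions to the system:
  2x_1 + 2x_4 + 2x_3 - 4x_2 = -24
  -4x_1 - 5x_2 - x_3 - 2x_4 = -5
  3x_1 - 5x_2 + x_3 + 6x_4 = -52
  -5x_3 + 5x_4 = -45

Row-reduce the augmented matrix:
R1 ← R1 / (2).
R2 ← R2 + 4·R1.
R3 ← R3 − 3·R1.
R2 ← R2 / (-13).
R1 ← R1 + 2·R2.
R3 ← R3 − 1·R2.
R3 ← R3 / (-23/13).
R1 ← R1 − 7/13·R3.
R2 ← R2 + 3/13·R3.
R4 ← R4 + 5·R3.
R4 ← R4 / (-90/23).
R1 ← R1 − 38/23·R4.
R2 ← R2 + 13/23·R4.
R3 ← R3 + 41/23·R4.
Reading off the reduced rows gives x_1 = -5, x_2 = 5, x_3 = 6, x_4 = -3.

x_1 = -5, x_2 = 5, x_3 = 6, x_4 = -3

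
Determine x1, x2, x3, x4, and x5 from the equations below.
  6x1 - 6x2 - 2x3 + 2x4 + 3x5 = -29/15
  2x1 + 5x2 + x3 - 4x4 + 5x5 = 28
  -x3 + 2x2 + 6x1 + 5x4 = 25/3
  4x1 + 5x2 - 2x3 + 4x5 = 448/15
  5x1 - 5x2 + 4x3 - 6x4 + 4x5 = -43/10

x1 = 1/2, x2 = 8/3, x3 = -5/3, x4 = -1/3, x5 = 14/5

Row-reduce the augmented matrix:
R1 ← R1 / (6).
R2 ← R2 − 2·R1.
R3 ← R3 − 6·R1.
R4 ← R4 − 4·R1.
R5 ← R5 − 5·R1.
R2 ← R2 / (7).
R1 ← R1 + 1·R2.
R3 ← R3 − 8·R2.
R4 ← R4 − 9·R2.
R3 ← R3 / (-19/21).
R1 ← R1 + 2/21·R3.
R2 ← R2 − 5/21·R3.
R4 ← R4 + 59/21·R3.
R5 ← R5 − 17/3·R3.
R4 ← R4 / (-403/19).
R1 ← R1 + 23/19·R4.
R2 ← R2 − 29/19·R4.
R3 ← R3 + 175/19·R4.
R5 ← R5 − 846/19·R4.
R5 ← R5 / (-2549/806).
R1 ← R1 − 569/806·R5.
R2 ← R2 − 18/403·R5.
R3 ← R3 + 192/403·R5.
R4 ← R4 + 387/403·R5.
Reading off the reduced rows gives x1 = 1/2, x2 = 8/3, x3 = -5/3, x4 = -1/3, x5 = 14/5.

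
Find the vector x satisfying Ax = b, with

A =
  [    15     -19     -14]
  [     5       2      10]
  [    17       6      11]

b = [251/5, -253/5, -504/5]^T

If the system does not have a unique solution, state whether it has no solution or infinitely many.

x_1 = -3, x_2 = -14/5, x_3 = -3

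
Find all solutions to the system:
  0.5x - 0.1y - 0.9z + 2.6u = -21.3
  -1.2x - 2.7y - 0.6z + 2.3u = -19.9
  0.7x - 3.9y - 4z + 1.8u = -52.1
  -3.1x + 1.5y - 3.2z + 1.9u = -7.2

Row-reduce the augmented matrix:
R1 ← R1 / (1/2).
R2 ← R2 + 6/5·R1.
R3 ← R3 − 7/10·R1.
R4 ← R4 + 31/10·R1.
R2 ← R2 / (-147/50).
R1 ← R1 + 1/5·R2.
R3 ← R3 + 94/25·R2.
R4 ← R4 − 22/25·R2.
R3 ← R3 / (387/490).
R1 ← R1 + 79/49·R3.
R2 ← R2 − 46/49·R3.
R4 ← R4 + 4707/490·R3.
R4 ← R4 / (-57897/430).
R1 ← R1 + 24883/1161·R4.
R2 ← R2 − 14239/1161·R4.
R3 ← R3 + 18760/1161·R4.
Reading off the reduced rows gives x = -5, y = 4, z = 6, u = -5.

x = -5, y = 4, z = 6, u = -5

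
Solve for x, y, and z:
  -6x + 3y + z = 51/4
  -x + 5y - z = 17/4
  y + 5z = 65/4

Row-reduce the augmented matrix:
R1 ← R1 / (-6).
R2 ← R2 + 1·R1.
R2 ← R2 / (9/2).
R1 ← R1 + 1/2·R2.
R3 ← R3 − 1·R2.
R3 ← R3 / (142/27).
R1 ← R1 + 8/27·R3.
R2 ← R2 + 7/27·R3.
Reading off the reduced rows gives x = -1, y = 5/4, z = 3.

x = -1, y = 5/4, z = 3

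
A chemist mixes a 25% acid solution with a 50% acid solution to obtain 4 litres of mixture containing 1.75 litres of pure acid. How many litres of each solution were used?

litres of solution A: 1, litres of solution B: 3

Let a = litres of solution A, b = litres of solution B.
  a + b = 4
  (1/4)a + (1/2)b = 7/4
From equation 1: a = 4 − b.
Substitute into equation 2 and solve: b = 3.
Then a = 1.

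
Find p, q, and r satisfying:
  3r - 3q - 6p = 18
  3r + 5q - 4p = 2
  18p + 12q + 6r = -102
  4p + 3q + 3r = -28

Row-reduce the augmented matrix:
R1 ← R1 / (-6).
R2 ← R2 + 4·R1.
R3 ← R3 − 18·R1.
R4 ← R4 − 4·R1.
R2 ← R2 / (7).
R1 ← R1 − 1/2·R2.
R3 ← R3 − 3·R2.
R4 ← R4 − 1·R2.
R3 ← R3 / (102/7).
R1 ← R1 + 4/7·R3.
R2 ← R2 − 1/7·R3.
R4 ← R4 − 34/7·R3.
R4 reduces to 0 = 0, so the extra equation is consistent.
Reading off the reduced rows gives p = -4, q = -1, r = -3.

p = -4, q = -1, r = -3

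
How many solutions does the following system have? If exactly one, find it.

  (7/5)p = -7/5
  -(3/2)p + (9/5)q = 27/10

p = -1, q = 2/3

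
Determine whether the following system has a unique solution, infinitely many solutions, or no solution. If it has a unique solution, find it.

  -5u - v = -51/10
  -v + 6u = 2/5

u = 1/2, v = 13/5

Row-reduce the augmented matrix:
R1 ← R1 / (-5).
R2 ← R2 − 6·R1.
R2 ← R2 / (-11/5).
R1 ← R1 − 1/5·R2.
Reading off the reduced rows gives u = 1/2, v = 13/5.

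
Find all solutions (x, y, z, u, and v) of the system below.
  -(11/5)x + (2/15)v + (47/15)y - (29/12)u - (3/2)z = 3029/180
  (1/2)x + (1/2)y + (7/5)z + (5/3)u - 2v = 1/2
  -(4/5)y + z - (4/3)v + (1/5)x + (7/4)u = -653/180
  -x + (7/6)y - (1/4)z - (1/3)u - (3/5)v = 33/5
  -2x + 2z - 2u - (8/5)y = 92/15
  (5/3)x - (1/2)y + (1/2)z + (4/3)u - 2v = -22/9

Row-reduce the augmented matrix:
R1 ← R1 / (-11/5).
R2 ← R2 − 1/2·R1.
R3 ← R3 − 1/5·R1.
R4 ← R4 + 1·R1.
R5 ← R5 + 2·R1.
R6 ← R6 − 5/3·R1.
R2 ← R2 / (40/33).
R1 ← R1 + 47/33·R2.
R3 ← R3 + 17/33·R2.
R4 ← R4 + 17/66·R2.
R5 ← R5 + 734/165·R2.
R6 ← R6 − 371/198·R2.
R3 ← R3 / (1051/800).
R1 ← R1 − 1541/800·R3.
R2 ← R2 − 699/800·R3.
R4 ← R4 − 1051/1600·R3.
R5 ← R5 − 14501/2000·R3.
R6 ← R6 + 10913/4800·R3.
Swap R4 and R5.
R4 ← R4 / (-71139/10510).
R1 ← R1 + 6667/12612·R4.
R2 ← R2 + 1731/4204·R4.
R3 ← R3 − 9625/6306·R4.
R6 ← R6 − 94237/75672·R4.
Swap R5 and R6.
R5 ← R5 / (-16806976/9603765).
R1 ← R1 − 277444/640251·R5.
R2 ← R2 + 33224/71139·R5.
R3 ← R3 + 393260/640251·R5.
R4 ← R4 + 719152/1067085·R5.
R6 reduces to 0 = 0, so the extra equation is consistent.
Reading off the reduced rows gives x = -5/3, y = 2, z = 0, u = -3, v = -8/3.

x = -5/3, y = 2, z = 0, u = -3, v = -8/3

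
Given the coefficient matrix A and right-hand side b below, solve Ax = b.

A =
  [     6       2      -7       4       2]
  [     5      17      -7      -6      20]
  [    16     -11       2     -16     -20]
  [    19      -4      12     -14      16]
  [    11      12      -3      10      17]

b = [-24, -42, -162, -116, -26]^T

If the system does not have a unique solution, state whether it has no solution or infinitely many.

x_1 = -6, x_2 = -2, x_3 = 0, x_4 = 3, x_5 = 2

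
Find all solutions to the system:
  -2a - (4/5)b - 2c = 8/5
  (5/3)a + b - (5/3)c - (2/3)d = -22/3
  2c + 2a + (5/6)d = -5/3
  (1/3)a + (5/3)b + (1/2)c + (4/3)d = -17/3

Row-reduce the augmented matrix:
R1 ← R1 / (-2).
R2 ← R2 − 5/3·R1.
R3 ← R3 − 2·R1.
R4 ← R4 − 1/3·R1.
R2 ← R2 / (1/3).
R1 ← R1 − 2/5·R2.
R3 ← R3 + 4/5·R2.
R4 ← R4 − 23/15·R2.
R3 ← R3 / (-8).
R1 ← R1 − 5·R3.
R2 ← R2 + 10·R3.
R4 ← R4 − 31/2·R3.
R4 ← R4 / (1399/480).
R1 ← R1 − 77/240·R4.
R2 ← R2 + 25/24·R4.
R3 ← R3 − 23/240·R4.
Reading off the reduced rows gives a = -2, b = -2, c = 2, d = -2.

a = -2, b = -2, c = 2, d = -2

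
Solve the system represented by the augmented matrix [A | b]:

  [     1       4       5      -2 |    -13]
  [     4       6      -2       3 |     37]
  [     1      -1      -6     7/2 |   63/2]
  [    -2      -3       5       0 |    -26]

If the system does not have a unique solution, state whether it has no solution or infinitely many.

infinitely many solutions

Row-reduce:
R2 ← R2 − 4·R1.
R3 ← R3 − 1·R1.
R4 ← R4 + 2·R1.
R2 ← R2 / (-10).
R1 ← R1 − 4·R2.
R3 ← R3 + 5·R2.
R4 ← R4 − 5·R2.
Swap R3 and R4.
R3 ← R3 / (4).
R1 ← R1 + 19/5·R3.
R2 ← R2 − 11/5·R3.
Rank is 3 with 4 unknowns, leaving x_4 free.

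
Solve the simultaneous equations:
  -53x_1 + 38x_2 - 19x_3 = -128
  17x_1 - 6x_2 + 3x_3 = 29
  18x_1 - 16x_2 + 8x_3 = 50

Row-reduce:
R1 ← R1 / (-53).
R2 ← R2 − 17·R1.
R3 ← R3 − 18·R1.
R2 ← R2 / (328/53).
R1 ← R1 + 38/53·R2.
R3 ← R3 + 164/53·R2.
Row 3 reduces to 0 = 1/2, a contradiction. The system is inconsistent.

no solution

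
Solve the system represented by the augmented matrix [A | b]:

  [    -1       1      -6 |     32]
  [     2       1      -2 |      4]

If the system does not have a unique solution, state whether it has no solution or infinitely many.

infinitely many solutions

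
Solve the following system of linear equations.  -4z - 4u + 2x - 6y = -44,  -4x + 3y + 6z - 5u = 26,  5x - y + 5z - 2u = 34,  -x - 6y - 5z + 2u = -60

Row-reduce the augmented matrix:
R1 ← R1 / (2).
R2 ← R2 + 4·R1.
R3 ← R3 − 5·R1.
R4 ← R4 + 1·R1.
R2 ← R2 / (-9).
R1 ← R1 + 3·R2.
R3 ← R3 − 14·R2.
R4 ← R4 + 9·R2.
R3 ← R3 / (107/9).
R1 ← R1 + 4/3·R3.
R2 ← R2 − 2/9·R3.
R4 ← R4 + 5·R3.
R4 ← R4 / (841/107).
R1 ← R1 − 103/107·R4.
R2 ← R2 − 179/107·R4.
R3 ← R3 + 110/107·R4.
Reading off the reduced rows gives x = 4, y = 6, z = 4, u = 0.

x = 4, y = 6, z = 4, u = 0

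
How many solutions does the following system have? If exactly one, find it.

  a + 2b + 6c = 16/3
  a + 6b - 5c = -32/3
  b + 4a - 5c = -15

a = -2, b = -1/3, c = 4/3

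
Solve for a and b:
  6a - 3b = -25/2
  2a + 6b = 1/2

Row-reduce the augmented matrix:
R1 ← R1 / (6).
R2 ← R2 − 2·R1.
R2 ← R2 / (7).
R1 ← R1 + 1/2·R2.
Reading off the reduced rows gives a = -7/4, b = 2/3.

a = -7/4, b = 2/3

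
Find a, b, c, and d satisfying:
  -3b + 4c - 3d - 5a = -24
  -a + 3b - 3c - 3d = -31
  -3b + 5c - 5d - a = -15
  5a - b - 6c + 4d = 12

Row-reduce the augmented matrix:
R1 ← R1 / (-5).
R2 ← R2 + 1·R1.
R3 ← R3 + 1·R1.
R4 ← R4 − 5·R1.
R2 ← R2 / (18/5).
R1 ← R1 − 3/5·R2.
R3 ← R3 + 12/5·R2.
R4 ← R4 + 4·R2.
R3 ← R3 / (5/3).
R1 ← R1 + 1/6·R3.
R2 ← R2 + 19/18·R3.
R4 ← R4 + 56/9·R3.
R4 ← R4 / (-361/15).
R1 ← R1 − 2/5·R4.
R2 ← R2 + 67/15·R4.
R3 ← R3 + 18/5·R4.
Reading off the reduced rows gives a = 4, b = 2, c = 5, d = 6.

a = 4, b = 2, c = 5, d = 6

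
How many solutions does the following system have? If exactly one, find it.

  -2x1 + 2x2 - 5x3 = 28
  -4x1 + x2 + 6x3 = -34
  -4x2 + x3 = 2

x1 = -1, x2 = -2, x3 = -6

Row-reduce the augmented matrix:
R1 ← R1 / (-2).
R2 ← R2 + 4·R1.
R2 ← R2 / (-3).
R1 ← R1 + 1·R2.
R3 ← R3 + 4·R2.
R3 ← R3 / (-61/3).
R1 ← R1 + 17/6·R3.
R2 ← R2 + 16/3·R3.
Reading off the reduced rows gives x1 = -1, x2 = -2, x3 = -6.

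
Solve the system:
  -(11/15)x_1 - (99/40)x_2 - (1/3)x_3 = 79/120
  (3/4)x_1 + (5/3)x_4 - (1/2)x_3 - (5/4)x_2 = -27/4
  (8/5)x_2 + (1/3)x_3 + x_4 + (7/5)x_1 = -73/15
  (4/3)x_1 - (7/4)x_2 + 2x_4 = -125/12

Row-reduce:
R1 ← R1 / (-11/15).
R2 ← R2 − 3/4·R1.
R3 ← R3 − 7/5·R1.
R4 ← R4 − 4/3·R1.
R2 ← R2 / (-121/32).
R1 ← R1 − 27/8·R2.
R3 ← R3 + 25/8·R2.
R4 ← R4 + 25/4·R2.
R3 ← R3 / (1565/3993).
R1 ← R1 + 394/1331·R3.
R2 ← R2 − 296/1331·R3.
R4 ← R4 − 3130/3993·R3.
Row 4 reduces to 0 = -2, a contradiction. The system is inconsistent.

no solution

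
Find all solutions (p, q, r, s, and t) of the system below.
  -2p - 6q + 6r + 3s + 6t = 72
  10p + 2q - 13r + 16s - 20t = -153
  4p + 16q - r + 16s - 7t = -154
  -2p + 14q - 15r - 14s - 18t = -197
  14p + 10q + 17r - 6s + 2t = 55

Row-reduce the augmented matrix:
R1 ← R1 / (-2).
R2 ← R2 − 10·R1.
R3 ← R3 − 4·R1.
R4 ← R4 + 2·R1.
R5 ← R5 − 14·R1.
R2 ← R2 / (-28).
R1 ← R1 − 3·R2.
R3 ← R3 − 4·R2.
R4 ← R4 − 20·R2.
R5 ← R5 + 32·R2.
R3 ← R3 / (94/7).
R1 ← R1 + 33/28·R3.
R2 ← R2 + 17/28·R3.
R4 ← R4 + 62/7·R3.
R5 ← R5 − 277/7·R3.
R4 ← R4 / (1061/47).
R1 ← R1 − 1557/376·R4.
R2 ← R2 − 33/376·R4.
R3 ← R3 − 185/94·R4.
R5 ← R5 + 9241/94·R4.
R5 ← R5 / (-43838/1061).
R1 ← R1 − 1008/1061·R5.
R2 ← R2 + 37/2122·R5.
R3 ← R3 − 1675/1061·R5.
R4 ← R4 + 593/1061·R5.
Reading off the reduced rows gives p = 3, q = -6, r = 3, s = -2, t = 5.

p = 3, q = -6, r = 3, s = -2, t = 5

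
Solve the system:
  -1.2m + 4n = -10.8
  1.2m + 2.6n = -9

m = -1, n = -3

Row-reduce the augmented matrix:
R1 ← R1 / (-6/5).
R2 ← R2 − 6/5·R1.
R2 ← R2 / (33/5).
R1 ← R1 + 10/3·R2.
Reading off the reduced rows gives m = -1, n = -3.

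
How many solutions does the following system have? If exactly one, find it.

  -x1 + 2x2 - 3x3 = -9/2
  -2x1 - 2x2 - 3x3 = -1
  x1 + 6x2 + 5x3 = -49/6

x1 = 5/2, x2 = -3/2, x3 = -1/3

Row-reduce the augmented matrix:
R1 ← R1 / (-1).
R2 ← R2 + 2·R1.
R3 ← R3 − 1·R1.
R2 ← R2 / (-6).
R1 ← R1 + 2·R2.
R3 ← R3 − 8·R2.
R3 ← R3 / (6).
R1 ← R1 − 2·R3.
R2 ← R2 + 1/2·R3.
Reading off the reduced rows gives x1 = 5/2, x2 = -3/2, x3 = -1/3.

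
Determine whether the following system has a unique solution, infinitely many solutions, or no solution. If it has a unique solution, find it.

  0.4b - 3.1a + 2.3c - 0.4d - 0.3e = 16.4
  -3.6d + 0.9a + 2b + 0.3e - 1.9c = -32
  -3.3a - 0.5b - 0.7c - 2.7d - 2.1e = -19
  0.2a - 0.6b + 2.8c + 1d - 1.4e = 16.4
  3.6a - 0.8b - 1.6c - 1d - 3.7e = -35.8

a = -2, b = -1, c = 6, d = 5, e = 4

Row-reduce the augmented matrix:
R1 ← R1 / (-31/10).
R2 ← R2 − 9/10·R1.
R3 ← R3 + 33/10·R1.
R4 ← R4 − 1/5·R1.
R5 ← R5 − 18/5·R1.
R2 ← R2 / (328/155).
R1 ← R1 + 4/31·R2.
R3 ← R3 + 287/310·R2.
R4 ← R4 + 89/155·R2.
R5 ← R5 + 52/155·R2.
R3 ← R3 / (-59/16).
R1 ← R1 + 67/82·R3.
R2 ← R2 + 191/328·R3.
R4 ← R4 − 4287/1640·R3.
R5 ← R5 − 359/410·R3.
R4 ← R4 / (-169258/60475).
R1 ← R1 − 9272/12095·R4.
R2 ← R2 + 13791/12095·R4.
R3 ← R3 − 312/295·R4.
R5 ← R5 + 180199/60475·R4.
R5 ← R5 / (-143206/84629).
R1 ← R1 + 18358/84629·R5.
R2 ← R2 − 238509/169258·R5.
R3 ← R3 + 43071/84629·R5.
R4 ← R4 − 154685/169258·R5.
Reading off the reduced rows gives a = -2, b = -1, c = 6, d = 5, e = 4.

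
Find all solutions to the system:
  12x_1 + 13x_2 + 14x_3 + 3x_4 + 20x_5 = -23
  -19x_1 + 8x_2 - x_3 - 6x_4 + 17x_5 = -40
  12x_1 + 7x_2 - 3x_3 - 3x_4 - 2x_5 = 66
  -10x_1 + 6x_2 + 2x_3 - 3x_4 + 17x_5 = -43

infinitely many solutions

Row-reduce:
R1 ← R1 / (12).
R2 ← R2 + 19·R1.
R3 ← R3 − 12·R1.
R4 ← R4 + 10·R1.
R2 ← R2 / (343/12).
R1 ← R1 − 13/12·R2.
R3 ← R3 + 6·R2.
R4 ← R4 − 101/6·R2.
R3 ← R3 / (-4307/343).
R1 ← R1 − 125/343·R3.
R2 ← R2 − 254/343·R3.
R4 ← R4 − 412/343·R3.
R4 ← R4 / (-1563/4307).
R1 ← R1 − 498/4307·R4.
R2 ← R2 + 1779/4307·R4.
R3 ← R3 − 2148/4307·R4.
Rank is 4 with 5 unknowns, leaving x_5 free.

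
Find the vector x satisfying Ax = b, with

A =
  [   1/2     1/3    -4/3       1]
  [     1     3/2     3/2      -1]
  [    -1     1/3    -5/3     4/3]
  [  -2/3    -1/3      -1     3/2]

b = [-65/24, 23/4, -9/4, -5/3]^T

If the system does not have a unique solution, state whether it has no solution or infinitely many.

Row-reduce the augmented matrix:
R1 ← R1 / (1/2).
R2 ← R2 − 1·R1.
R3 ← R3 + 1·R1.
R4 ← R4 + 2/3·R1.
R2 ← R2 / (5/6).
R1 ← R1 − 2/3·R2.
R3 ← R3 − 1·R2.
R4 ← R4 − 1/9·R2.
R3 ← R3 / (-28/3).
R1 ← R1 + 6·R3.
R2 ← R2 − 5·R3.
R4 ← R4 + 10/3·R3.
R4 ← R4 / (53/70).
R1 ← R1 + 2/35·R4.
R2 ← R2 − 4/35·R4.
R3 ← R3 + 26/35·R4.
Reading off the reduced rows gives x_1 = -3/4, x_2 = 2, x_3 = 3, x_4 = 1.

x_1 = -3/4, x_2 = 2, x_3 = 3, x_4 = 1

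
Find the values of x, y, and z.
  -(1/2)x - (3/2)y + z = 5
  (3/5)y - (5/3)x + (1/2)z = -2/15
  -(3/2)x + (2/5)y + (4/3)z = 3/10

x = -1, y = -3, z = 0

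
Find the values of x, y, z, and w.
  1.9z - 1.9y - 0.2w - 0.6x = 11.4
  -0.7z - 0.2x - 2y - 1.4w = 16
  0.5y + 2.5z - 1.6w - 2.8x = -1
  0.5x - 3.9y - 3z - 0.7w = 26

x = 1, y = -6, z = 0, w = -3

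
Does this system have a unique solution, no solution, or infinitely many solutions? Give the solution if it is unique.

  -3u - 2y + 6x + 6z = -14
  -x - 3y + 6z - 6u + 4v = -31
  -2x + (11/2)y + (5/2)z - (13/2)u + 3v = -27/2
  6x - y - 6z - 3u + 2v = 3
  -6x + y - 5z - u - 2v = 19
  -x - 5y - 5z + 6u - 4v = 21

no solution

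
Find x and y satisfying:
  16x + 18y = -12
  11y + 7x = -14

Row-reduce the augmented matrix:
R1 ← R1 / (16).
R2 ← R2 − 7·R1.
R2 ← R2 / (25/8).
R1 ← R1 − 9/8·R2.
Reading off the reduced rows gives x = 12/5, y = -14/5.

x = 12/5, y = -14/5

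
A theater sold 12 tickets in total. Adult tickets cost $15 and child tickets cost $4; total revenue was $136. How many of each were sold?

Let a = adult tickets, c = child tickets.
  a + c = 12
  15a + 4c = 136
Row-reduce the augmented matrix:
R2 ← R2 − 15·R1.
R2 ← R2 / (-11).
R1 ← R1 − 1·R2.
Reading off the reduced rows gives a = 8, c = 4.

adult tickets: 8, child tickets: 4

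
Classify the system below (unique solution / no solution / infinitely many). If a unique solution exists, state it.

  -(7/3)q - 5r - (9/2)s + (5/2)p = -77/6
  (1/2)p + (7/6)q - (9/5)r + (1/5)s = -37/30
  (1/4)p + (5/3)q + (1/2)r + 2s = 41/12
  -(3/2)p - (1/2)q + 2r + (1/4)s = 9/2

Row-reduce:
R1 ← R1 / (5/2).
R2 ← R2 − 1/2·R1.
R3 ← R3 − 1/4·R1.
R4 ← R4 + 3/2·R1.
R2 ← R2 / (49/30).
R1 ← R1 + 14/15·R2.
R3 ← R3 − 19/10·R2.
R4 ← R4 + 19/10·R2.
R3 ← R3 / (473/245).
R1 ← R1 + 86/35·R3.
R2 ← R2 + 24/49·R3.
R4 ← R4 + 473/245·R3.
Row 4 reduces to 0 = 3/2, a contradiction. The system is inconsistent.

no solution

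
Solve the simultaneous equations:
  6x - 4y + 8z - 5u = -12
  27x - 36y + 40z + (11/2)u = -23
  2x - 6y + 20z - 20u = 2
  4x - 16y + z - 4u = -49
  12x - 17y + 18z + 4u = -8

Row-reduce:
R1 ← R1 / (6).
R2 ← R2 − 27·R1.
R3 ← R3 − 2·R1.
R4 ← R4 − 4·R1.
R5 ← R5 − 12·R1.
R2 ← R2 / (-18).
R1 ← R1 + 2/3·R2.
R3 ← R3 + 14/3·R2.
R4 ← R4 + 40/3·R2.
R5 ← R5 + 9·R2.
R3 ← R3 / (440/27).
R1 ← R1 − 32/27·R3.
R2 ← R2 + 2/9·R3.
R4 ← R4 + 197/27·R3.
R4 ← R4 / (-14461/440).
R1 ← R1 + 1/110·R4.
R2 ← R2 + 419/220·R4.
R3 ← R3 + 691/440·R4.
Row 5 reduces to 0 = 1/2, a contradiction. The system is inconsistent.

no solution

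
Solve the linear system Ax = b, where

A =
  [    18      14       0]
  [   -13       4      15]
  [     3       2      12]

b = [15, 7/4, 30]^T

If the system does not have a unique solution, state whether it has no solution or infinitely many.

x_1 = 2, x_2 = -3/2, x_3 = 9/4

Row-reduce the augmented matrix:
R1 ← R1 / (18).
R2 ← R2 + 13·R1.
R3 ← R3 − 3·R1.
R2 ← R2 / (127/9).
R1 ← R1 − 7/9·R2.
R3 ← R3 + 1/3·R2.
R3 ← R3 / (1569/127).
R1 ← R1 + 105/127·R3.
R2 ← R2 − 135/127·R3.
Reading off the reduced rows gives x_1 = 2, x_2 = -3/2, x_3 = 9/4.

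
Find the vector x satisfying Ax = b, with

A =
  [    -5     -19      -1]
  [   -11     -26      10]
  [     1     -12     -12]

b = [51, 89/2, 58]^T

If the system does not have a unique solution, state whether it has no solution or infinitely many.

Row-reduce:
R1 ← R1 / (-5).
R2 ← R2 + 11·R1.
R3 ← R3 − 1·R1.
R2 ← R2 / (79/5).
R1 ← R1 − 19/5·R2.
R3 ← R3 + 79/5·R2.
Row 3 reduces to 0 = 1/2, a contradiction. The system is inconsistent.

no solution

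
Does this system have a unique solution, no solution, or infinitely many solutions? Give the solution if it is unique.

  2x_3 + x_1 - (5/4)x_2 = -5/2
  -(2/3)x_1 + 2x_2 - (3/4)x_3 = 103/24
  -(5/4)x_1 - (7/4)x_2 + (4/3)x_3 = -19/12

Row-reduce the augmented matrix:
R2 ← R2 + 2/3·R1.
R3 ← R3 + 5/4·R1.
R2 ← R2 / (7/6).
R1 ← R1 + 5/4·R2.
R3 ← R3 + 53/16·R2.
R3 ← R3 / (527/96).
R1 ← R1 − 21/8·R3.
R2 ← R2 − 1/2·R3.
Reading off the reduced rows gives x_1 = -1, x_2 = 2, x_3 = 1/2.

x_1 = -1, x_2 = 2, x_3 = 1/2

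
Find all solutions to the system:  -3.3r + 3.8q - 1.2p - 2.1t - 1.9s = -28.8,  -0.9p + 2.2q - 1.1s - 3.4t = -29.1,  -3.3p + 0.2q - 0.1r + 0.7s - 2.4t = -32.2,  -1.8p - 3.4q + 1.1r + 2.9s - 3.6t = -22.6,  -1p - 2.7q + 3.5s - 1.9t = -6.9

p = 6, q = 0, r = 1, s = 3, t = 6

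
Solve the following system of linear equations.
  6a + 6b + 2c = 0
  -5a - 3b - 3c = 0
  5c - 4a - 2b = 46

a = -6, b = 4, c = 6

Row-reduce the augmented matrix:
R1 ← R1 / (6).
R2 ← R2 + 5·R1.
R3 ← R3 + 4·R1.
R2 ← R2 / (2).
R1 ← R1 − 1·R2.
R3 ← R3 − 2·R2.
R3 ← R3 / (23/3).
R1 ← R1 − 1·R3.
R2 ← R2 + 2/3·R3.
Reading off the reduced rows gives a = -6, b = 4, c = 6.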